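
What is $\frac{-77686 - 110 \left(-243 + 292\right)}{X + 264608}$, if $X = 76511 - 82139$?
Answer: $- \frac{903}{2815} \approx -0.32078$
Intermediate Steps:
$X = -5628$
$\frac{-77686 - 110 \left(-243 + 292\right)}{X + 264608} = \frac{-77686 - 110 \left(-243 + 292\right)}{-5628 + 264608} = \frac{-77686 - 5390}{258980} = \left(-77686 - 5390\right) \frac{1}{258980} = \left(-83076\right) \frac{1}{258980} = - \frac{903}{2815}$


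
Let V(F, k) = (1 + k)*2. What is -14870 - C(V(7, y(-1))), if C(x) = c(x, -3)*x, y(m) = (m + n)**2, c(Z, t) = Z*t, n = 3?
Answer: -14570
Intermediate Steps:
y(m) = (3 + m)**2 (y(m) = (m + 3)**2 = (3 + m)**2)
V(F, k) = 2 + 2*k
C(x) = -3*x**2 (C(x) = (x*(-3))*x = (-3*x)*x = -3*x**2)
-14870 - C(V(7, y(-1))) = -14870 - (-3)*(2 + 2*(3 - 1)**2)**2 = -14870 - (-3)*(2 + 2*2**2)**2 = -14870 - (-3)*(2 + 2*4)**2 = -14870 - (-3)*(2 + 8)**2 = -14870 - (-3)*10**2 = -14870 - (-3)*100 = -14870 - 1*(-300) = -14870 + 300 = -14570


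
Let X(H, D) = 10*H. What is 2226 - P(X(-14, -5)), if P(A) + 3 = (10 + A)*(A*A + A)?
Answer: 2532029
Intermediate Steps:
P(A) = -3 + (10 + A)*(A + A²) (P(A) = -3 + (10 + A)*(A*A + A) = -3 + (10 + A)*(A² + A) = -3 + (10 + A)*(A + A²))
2226 - P(X(-14, -5)) = 2226 - (-3 + (10*(-14))³ + 10*(10*(-14)) + 11*(10*(-14))²) = 2226 - (-3 + (-140)³ + 10*(-140) + 11*(-140)²) = 2226 - (-3 - 2744000 - 1400 + 11*19600) = 2226 - (-3 - 2744000 - 1400 + 215600) = 2226 - 1*(-2529803) = 2226 + 2529803 = 2532029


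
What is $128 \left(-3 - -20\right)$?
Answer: $2176$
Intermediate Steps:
$128 \left(-3 - -20\right) = 128 \left(-3 + 20\right) = 128 \cdot 17 = 2176$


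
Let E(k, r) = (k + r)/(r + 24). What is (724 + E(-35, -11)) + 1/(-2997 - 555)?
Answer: 33268019/46176 ≈ 720.46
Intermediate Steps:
E(k, r) = (k + r)/(24 + r)
(724 + E(-35, -11)) + 1/(-2997 - 555) = (724 + (-35 - 11)/(24 - 11)) + 1/(-2997 - 555) = (724 - 46/13) + 1/(-3552) = (724 + (1/13)*(-46)) - 1/3552 = (724 - 46/13) - 1/3552 = 9366/13 - 1/3552 = 33268019/46176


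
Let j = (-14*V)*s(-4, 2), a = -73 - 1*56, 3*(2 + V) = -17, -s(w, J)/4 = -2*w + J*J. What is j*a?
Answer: 664608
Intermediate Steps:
s(w, J) = -4*J**2 + 8*w (s(w, J) = -4*(-2*w + J*J) = -4*(-2*w + J**2) = -4*(J**2 - 2*w) = -4*J**2 + 8*w)
V = -23/3 (V = -2 + (1/3)*(-17) = -2 - 17/3 = -23/3 ≈ -7.6667)
a = -129 (a = -73 - 56 = -129)
j = -5152 (j = (-14*(-23/3))*(-4*2**2 + 8*(-4)) = 322*(-4*4 - 32)/3 = 322*(-16 - 32)/3 = (322/3)*(-48) = -5152)
j*a = -5152*(-129) = 664608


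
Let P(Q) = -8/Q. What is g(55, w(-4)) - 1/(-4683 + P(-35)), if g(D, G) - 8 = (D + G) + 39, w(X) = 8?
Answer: 18028705/163897 ≈ 110.00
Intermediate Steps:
g(D, G) = 47 + D + G (g(D, G) = 8 + ((D + G) + 39) = 8 + (39 + D + G) = 47 + D + G)
g(55, w(-4)) - 1/(-4683 + P(-35)) = (47 + 55 + 8) - 1/(-4683 - 8/(-35)) = 110 - 1/(-4683 - 8*(-1/35)) = 110 - 1/(-4683 + 8/35) = 110 - 1/(-163897/35) = 110 - 1*(-35/163897) = 110 + 35/163897 = 18028705/163897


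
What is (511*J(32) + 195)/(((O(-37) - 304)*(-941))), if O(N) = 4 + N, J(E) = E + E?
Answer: 32899/317117 ≈ 0.10374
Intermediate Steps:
J(E) = 2*E
(511*J(32) + 195)/(((O(-37) - 304)*(-941))) = (511*(2*32) + 195)/((((4 - 37) - 304)*(-941))) = (511*64 + 195)/(((-33 - 304)*(-941))) = (32704 + 195)/((-337*(-941))) = 32899/317117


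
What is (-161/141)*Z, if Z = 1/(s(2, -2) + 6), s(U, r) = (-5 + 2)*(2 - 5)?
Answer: -161/2115 ≈ -0.076123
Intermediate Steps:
s(U, r) = 9 (s(U, r) = -3*(-3) = 9)
Z = 1/15 (Z = 1/(9 + 6) = 1/15 ≈ 0.066667)
(-161/141)*Z = -161/141*(1/15) = -161*1/141*(1/15) = -161/141*1/15 = -161/2115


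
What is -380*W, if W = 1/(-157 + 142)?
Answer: 76/3 ≈ 25.333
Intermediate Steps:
W = -1/15 (W = 1/(-15) = -1/15 ≈ -0.066667)
-380*W = -380*(-1/15) = 76/3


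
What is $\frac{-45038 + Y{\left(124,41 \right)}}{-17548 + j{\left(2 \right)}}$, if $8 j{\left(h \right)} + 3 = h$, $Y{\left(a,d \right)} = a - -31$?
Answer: $\frac{119688}{46795} \approx 2.5577$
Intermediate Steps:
$Y{\left(a,d \right)} = 31 + a$ ($Y{\left(a,d \right)} = a + 31 = 31 + a$)
$j{\left(h \right)} = - \frac{3}{8} + \frac{h}{8}$
$\frac{-45038 + Y{\left(124,41 \right)}}{-17548 + j{\left(2 \right)}} = \frac{-45038 + \left(31 + 124\right)}{-17548 + \left(- \frac{3}{8} + \frac{1}{8} \cdot 2\right)} = \frac{-45038 + 155}{-17548 + \left(- \frac{3}{8} + \frac{1}{4}\right)} = - \frac{44883}{-17548 - \frac{1}{8}} = - \frac{44883}{- \frac{140385}{8}} = \left(-44883\right) \left(- \frac{8}{140385}\right) = \frac{119688}{46795}$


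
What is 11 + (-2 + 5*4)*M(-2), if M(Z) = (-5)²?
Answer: 461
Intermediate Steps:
M(Z) = 25
11 + (-2 + 5*4)*M(-2) = 11 + (-2 + 5*4)*25 = 11 + (-2 + 20)*25 = 11 + 18*25 = 11 + 450 = 461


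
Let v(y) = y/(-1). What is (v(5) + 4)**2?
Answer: 1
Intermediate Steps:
v(y) = -y (v(y) = y*(-1) = -y)
(v(5) + 4)**2 = (-1*5 + 4)**2 = (-5 + 4)**2 = (-1)**2 = 1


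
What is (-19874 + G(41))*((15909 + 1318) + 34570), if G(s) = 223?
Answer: -1017862847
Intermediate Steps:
(-19874 + G(41))*((15909 + 1318) + 34570) = (-19874 + 223)*((15909 + 1318) + 34570) = -19651*(17227 + 34570) = -19651*51797 = -1017862847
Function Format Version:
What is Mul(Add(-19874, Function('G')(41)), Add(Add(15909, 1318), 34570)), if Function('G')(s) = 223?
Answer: -1017862847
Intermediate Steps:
Mul(Add(-19874, Function('G')(41)), Add(Add(15909, 1318), 34570)) = Mul(Add(-19874, 223), Add(Add(15909, 1318), 34570)) = Mul(-19651, Add(17227, 34570)) = Mul(-19651, 51797) = -1017862847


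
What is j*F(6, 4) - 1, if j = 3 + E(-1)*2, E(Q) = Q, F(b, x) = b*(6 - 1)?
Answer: 29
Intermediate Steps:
F(b, x) = 5*b (F(b, x) = b*5 = 5*b)
j = 1 (j = 3 - 1*2 = 3 - 2 = 1)
j*F(6, 4) - 1 = 1*(5*6) - 1 = 1*30 - 1 = 30 - 1 = 29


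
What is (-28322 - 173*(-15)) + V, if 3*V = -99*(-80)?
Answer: -23087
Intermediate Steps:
V = 2640 (V = (-99*(-80))/3 = (⅓)*7920 = 2640)
(-28322 - 173*(-15)) + V = (-28322 - 173*(-15)) + 2640 = (-28322 + 2595) + 2640 = -25727 + 2640 = -23087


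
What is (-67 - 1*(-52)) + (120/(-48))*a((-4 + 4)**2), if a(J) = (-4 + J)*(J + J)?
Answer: -15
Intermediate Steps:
a(J) = 2*J*(-4 + J) (a(J) = (-4 + J)*(2*J) = 2*J*(-4 + J))
(-67 - 1*(-52)) + (120/(-48))*a((-4 + 4)**2) = (-67 - 1*(-52)) + (120/(-48))*(2*(-4 + 4)**2*(-4 + (-4 + 4)**2)) = (-67 + 52) + (120*(-1/48))*(2*0**2*(-4 + 0**2)) = -15 - 5*0*(-4 + 0) = -15 - 5*0*(-4) = -15 - 5/2*0 = -15 + 0 = -15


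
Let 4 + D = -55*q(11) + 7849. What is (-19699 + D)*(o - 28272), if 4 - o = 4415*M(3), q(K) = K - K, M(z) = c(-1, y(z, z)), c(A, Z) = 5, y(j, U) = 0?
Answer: 596765922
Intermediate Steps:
M(z) = 5
q(K) = 0
D = 7845 (D = -4 + (-55*0 + 7849) = -4 + (0 + 7849) = -4 + 7849 = 7845)
o = -22071 (o = 4 - 4415*5 = 4 - 1*22075 = 4 - 22075 = -22071)
(-19699 + D)*(o - 28272) = (-19699 + 7845)*(-22071 - 28272) = -11854*(-50343) = 596765922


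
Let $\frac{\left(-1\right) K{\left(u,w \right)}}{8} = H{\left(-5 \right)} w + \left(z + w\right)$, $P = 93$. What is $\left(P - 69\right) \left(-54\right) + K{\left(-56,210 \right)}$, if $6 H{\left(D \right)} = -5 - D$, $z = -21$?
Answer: $-2808$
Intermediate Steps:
$H{\left(D \right)} = - \frac{5}{6} - \frac{D}{6}$ ($H{\left(D \right)} = \frac{-5 - D}{6} = - \frac{5}{6} - \frac{D}{6}$)
$K{\left(u,w \right)} = 168 - 8 w$ ($K{\left(u,w \right)} = - 8 \left(\left(- \frac{5}{6} - - \frac{5}{6}\right) w + \left(-21 + w\right)\right) = - 8 \left(\left(- \frac{5}{6} + \frac{5}{6}\right) w + \left(-21 + w\right)\right) = - 8 \left(0 w + \left(-21 + w\right)\right) = - 8 \left(0 + \left(-21 + w\right)\right) = - 8 \left(-21 + w\right) = 168 - 8 w$)
$\left(P - 69\right) \left(-54\right) + K{\left(-56,210 \right)} = \left(93 - 69\right) \left(-54\right) + \left(168 - 1680\right) = 24 \left(-54\right) + \left(168 - 1680\right) = -1296 - 1512 = -2808$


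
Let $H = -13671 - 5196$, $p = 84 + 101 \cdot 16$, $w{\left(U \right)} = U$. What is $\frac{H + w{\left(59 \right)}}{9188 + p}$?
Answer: $- \frac{2351}{1361} \approx -1.7274$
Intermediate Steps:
$p = 1700$ ($p = 84 + 1616 = 1700$)
$H = -18867$ ($H = -13671 - 5196 = -18867$)
$\frac{H + w{\left(59 \right)}}{9188 + p} = \frac{-18867 + 59}{9188 + 1700} = - \frac{18808}{10888} = \left(-18808\right) \frac{1}{10888} = - \frac{2351}{1361}$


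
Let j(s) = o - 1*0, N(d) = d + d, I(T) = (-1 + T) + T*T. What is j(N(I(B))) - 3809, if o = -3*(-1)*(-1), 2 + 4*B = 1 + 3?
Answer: -3812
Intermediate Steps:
B = ½ (B = -½ + (1 + 3)/4 = -½ + (¼)*4 = -½ + 1 = ½ ≈ 0.50000)
o = -3 (o = 3*(-1) = -3)
I(T) = -1 + T + T² (I(T) = (-1 + T) + T² = -1 + T + T²)
N(d) = 2*d
j(s) = -3 (j(s) = -3 - 1*0 = -3 + 0 = -3)
j(N(I(B))) - 3809 = -3 - 3809 = -3812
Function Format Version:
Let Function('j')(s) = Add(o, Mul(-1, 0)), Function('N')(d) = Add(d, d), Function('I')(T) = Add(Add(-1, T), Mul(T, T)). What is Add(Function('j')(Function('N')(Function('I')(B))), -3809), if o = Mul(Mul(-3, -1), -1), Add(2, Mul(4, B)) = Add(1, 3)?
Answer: -3812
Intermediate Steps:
B = Rational(1, 2) (B = Add(Rational(-1, 2), Mul(Rational(1, 4), Add(1, 3))) = Add(Rational(-1, 2), Mul(Rational(1, 4), 4)) = Add(Rational(-1, 2), 1) = Rational(1, 2) ≈ 0.50000)
o = -3 (o = Mul(3, -1) = -3)
Function('I')(T) = Add(-1, T, Pow(T, 2)) (Function('I')(T) = Add(Add(-1, T), Pow(T, 2)) = Add(-1, T, Pow(T, 2)))
Function('N')(d) = Mul(2, d)
Function('j')(s) = -3 (Function('j')(s) = Add(-3, Mul(-1, 0)) = Add(-3, 0) = -3)
Add(Function('j')(Function('N')(Function('I')(B))), -3809) = Add(-3, -3809) = -3812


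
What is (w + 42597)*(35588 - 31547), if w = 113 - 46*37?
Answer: 165713328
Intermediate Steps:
w = -1589 (w = 113 - 1702 = -1589)
(w + 42597)*(35588 - 31547) = (-1589 + 42597)*(35588 - 31547) = 41008*4041 = 165713328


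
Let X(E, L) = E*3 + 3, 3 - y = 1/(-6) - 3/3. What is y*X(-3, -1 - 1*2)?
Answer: -25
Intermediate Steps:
y = 25/6 (y = 3 - (1/(-6) - 3/3) = 3 - (1*(-⅙) - 3*⅓) = 3 - (-⅙ - 1) = 3 - 1*(-7/6) = 3 + 7/6 = 25/6 ≈ 4.1667)
X(E, L) = 3 + 3*E (X(E, L) = 3*E + 3 = 3 + 3*E)
y*X(-3, -1 - 1*2) = 25*(3 + 3*(-3))/6 = 25*(3 - 9)/6 = (25/6)*(-6) = -25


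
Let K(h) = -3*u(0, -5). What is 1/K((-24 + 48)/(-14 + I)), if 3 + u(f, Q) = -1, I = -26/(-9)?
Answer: 1/12 ≈ 0.083333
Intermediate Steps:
I = 26/9 (I = -26*(-⅑) = 26/9 ≈ 2.8889)
u(f, Q) = -4 (u(f, Q) = -3 - 1 = -4)
K(h) = 12 (K(h) = -3*(-4) = 12)
1/K((-24 + 48)/(-14 + I)) = 1/12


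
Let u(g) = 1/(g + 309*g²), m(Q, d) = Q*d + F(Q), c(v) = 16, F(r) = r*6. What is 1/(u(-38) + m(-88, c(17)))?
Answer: -446158/863761887 ≈ -0.00051653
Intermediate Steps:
F(r) = 6*r
m(Q, d) = 6*Q + Q*d (m(Q, d) = Q*d + 6*Q = 6*Q + Q*d)
1/(u(-38) + m(-88, c(17))) = 1/(1/((-38)*(1 + 309*(-38))) - 88*(6 + 16)) = 1/(-1/(38*(1 - 11742)) - 88*22) = 1/(-1/38/(-11741) - 1936) = 1/(-1/38*(-1/11741) - 1936) = 1/(1/446158 - 1936) = 1/(-863761887/446158) = -446158/863761887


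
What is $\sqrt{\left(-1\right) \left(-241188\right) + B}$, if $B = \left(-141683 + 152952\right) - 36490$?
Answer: $\sqrt{215967} \approx 464.72$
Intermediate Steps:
$B = -25221$ ($B = 11269 - 36490 = -25221$)
$\sqrt{\left(-1\right) \left(-241188\right) + B} = \sqrt{\left(-1\right) \left(-241188\right) - 25221} = \sqrt{241188 - 25221} = \sqrt{215967}$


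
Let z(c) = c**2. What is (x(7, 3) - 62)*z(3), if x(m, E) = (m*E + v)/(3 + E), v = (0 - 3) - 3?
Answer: -1071/2 ≈ -535.50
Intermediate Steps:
v = -6 (v = -3 - 3 = -6)
x(m, E) = (-6 + E*m)/(3 + E) (x(m, E) = (m*E - 6)/(3 + E) = (E*m - 6)/(3 + E) = (-6 + E*m)/(3 + E))
(x(7, 3) - 62)*z(3) = ((-6 + 3*7)/(3 + 3) - 62)*3**2 = ((-6 + 21)/6 - 62)*9 = ((1/6)*15 - 62)*9 = (5/2 - 62)*9 = -119/2*9 = -1071/2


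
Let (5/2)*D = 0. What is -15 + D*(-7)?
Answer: -15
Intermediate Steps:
D = 0 (D = (⅖)*0 = 0)
-15 + D*(-7) = -15 + 0*(-7) = -15 + 0 = -15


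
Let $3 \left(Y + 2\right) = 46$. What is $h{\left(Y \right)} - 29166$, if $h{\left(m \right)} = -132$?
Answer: $-29298$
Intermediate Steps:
$Y = \frac{40}{3}$ ($Y = -2 + \frac{1}{3} \cdot 46 = -2 + \frac{46}{3} = \frac{40}{3} \approx 13.333$)
$h{\left(Y \right)} - 29166 = -132 - 29166 = -29298$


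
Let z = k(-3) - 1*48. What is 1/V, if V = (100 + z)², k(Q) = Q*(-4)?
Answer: 1/4096 ≈ 0.00024414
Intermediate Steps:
k(Q) = -4*Q
z = -36 (z = -4*(-3) - 1*48 = 12 - 48 = -36)
V = 4096 (V = (100 - 36)² = 64² = 4096)
1/V = 1/4096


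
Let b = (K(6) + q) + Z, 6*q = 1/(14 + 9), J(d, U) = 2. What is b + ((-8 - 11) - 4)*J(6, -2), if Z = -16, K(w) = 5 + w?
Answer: -7037/138 ≈ -50.993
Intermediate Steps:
q = 1/138 (q = 1/(6*(14 + 9)) = (1/6)/23 = (1/6)*(1/23) = 1/138 ≈ 0.0072464)
b = -689/138 (b = ((5 + 6) + 1/138) - 16 = (11 + 1/138) - 16 = 1519/138 - 16 = -689/138 ≈ -4.9928)
b + ((-8 - 11) - 4)*J(6, -2) = -689/138 + ((-8 - 11) - 4)*2 = -689/138 + (-19 - 4)*2 = -689/138 - 23*2 = -689/138 - 46 = -7037/138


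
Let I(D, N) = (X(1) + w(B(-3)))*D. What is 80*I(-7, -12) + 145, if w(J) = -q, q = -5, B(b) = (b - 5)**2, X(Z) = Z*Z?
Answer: -3215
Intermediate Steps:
X(Z) = Z**2
B(b) = (-5 + b)**2
w(J) = 5 (w(J) = -1*(-5) = 5)
I(D, N) = 6*D (I(D, N) = (1**2 + 5)*D = (1 + 5)*D = 6*D)
80*I(-7, -12) + 145 = 80*(6*(-7)) + 145 = 80*(-42) + 145 = -3360 + 145 = -3215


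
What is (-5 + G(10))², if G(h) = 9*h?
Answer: 7225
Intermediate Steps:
(-5 + G(10))² = (-5 + 9*10)² = (-5 + 90)² = 85² = 7225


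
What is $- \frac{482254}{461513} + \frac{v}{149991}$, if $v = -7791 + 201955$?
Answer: $\frac{17275450418}{69222796383} \approx 0.24956$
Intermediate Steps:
$v = 194164$
$- \frac{482254}{461513} + \frac{v}{149991} = - \frac{482254}{461513} + \frac{194164}{149991} = \frac{17275450418}{69222796383}$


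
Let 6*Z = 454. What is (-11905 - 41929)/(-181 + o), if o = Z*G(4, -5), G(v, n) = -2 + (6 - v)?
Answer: 53834/181 ≈ 297.43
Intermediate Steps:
G(v, n) = 4 - v
Z = 227/3 (Z = (⅙)*454 = 227/3 ≈ 75.667)
o = 0 (o = 227*(4 - 1*4)/3 = 227*(4 - 4)/3 = (227/3)*0 = 0)
(-11905 - 41929)/(-181 + o) = (-11905 - 41929)/(-181 + 0) = -53834/(-181) = -53834*(-1/181) = 53834/181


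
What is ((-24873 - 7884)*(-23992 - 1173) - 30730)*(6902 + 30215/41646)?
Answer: 236962031476601725/41646 ≈ 5.6899e+12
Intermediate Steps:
((-24873 - 7884)*(-23992 - 1173) - 30730)*(6902 + 30215/41646) = (-32757*(-25165) - 30730)*(6902 + 30215*(1/41646)) = (824329905 - 30730)*(6902 + 30215/41646) = 824299175*(287470907/41646) = 236962031476601725/41646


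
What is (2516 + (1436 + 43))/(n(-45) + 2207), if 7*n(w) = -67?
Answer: 27965/15382 ≈ 1.8180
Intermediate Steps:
n(w) = -67/7 (n(w) = (⅐)*(-67) = -67/7)
(2516 + (1436 + 43))/(n(-45) + 2207) = (2516 + (1436 + 43))/(-67/7 + 2207) = (2516 + 1479)/(15382/7) = 3995*(7/15382) = 27965/15382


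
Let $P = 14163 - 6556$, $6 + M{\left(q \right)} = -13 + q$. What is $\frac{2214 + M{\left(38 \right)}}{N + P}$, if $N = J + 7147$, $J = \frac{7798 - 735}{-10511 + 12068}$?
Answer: $\frac{3476781}{22979041} \approx 0.1513$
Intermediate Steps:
$M{\left(q \right)} = -19 + q$ ($M{\left(q \right)} = -6 + \left(-13 + q\right) = -19 + q$)
$J = \frac{7063}{1557} \approx 4.5363$
$N = \frac{11134942}{1557}$ ($N = \frac{7063}{1557} + 7147 = \frac{11134942}{1557} \approx 7151.5$)
$P = 7607$ ($P = 14163 - 6556 = 7607$)
$\frac{2214 + M{\left(38 \right)}}{N + P} = \frac{2214 + \left(-19 + 38\right)}{\frac{11134942}{1557} + 7607} = \frac{2214 + 19}{\frac{22979041}{1557}} = 2233 \cdot \frac{1557}{22979041} = \frac{3476781}{22979041}$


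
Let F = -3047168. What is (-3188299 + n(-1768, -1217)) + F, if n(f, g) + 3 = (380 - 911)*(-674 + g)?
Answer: -5231349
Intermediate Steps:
n(f, g) = 357891 - 531*g (n(f, g) = -3 + (380 - 911)*(-674 + g) = -3 - 531*(-674 + g) = -3 + (357894 - 531*g) = 357891 - 531*g)
(-3188299 + n(-1768, -1217)) + F = (-3188299 + (357891 - 531*(-1217))) - 3047168 = (-3188299 + (357891 + 646227)) - 3047168 = (-3188299 + 1004118) - 3047168 = -2184181 - 3047168 = -5231349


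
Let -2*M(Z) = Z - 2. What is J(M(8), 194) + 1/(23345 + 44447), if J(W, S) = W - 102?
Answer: -7118159/67792 ≈ -105.00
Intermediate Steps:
M(Z) = 1 - Z/2 (M(Z) = -(Z - 2)/2 = -(-2 + Z)/2 = 1 - Z/2)
J(W, S) = -102 + W
J(M(8), 194) + 1/(23345 + 44447) = (-102 + (1 - 1/2*8)) + 1/(23345 + 44447) = (-102 + (1 - 4)) + 1/67792 = (-102 - 3) + 1/67792 = -105 + 1/67792 = -7118159/67792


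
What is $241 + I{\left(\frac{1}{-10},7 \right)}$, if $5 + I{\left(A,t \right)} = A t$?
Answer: $\frac{2353}{10} \approx 235.3$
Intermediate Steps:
$I{\left(A,t \right)} = -5 + A t$
$241 + I{\left(\frac{1}{-10},7 \right)} = 241 - \left(5 - \frac{1}{-10} \cdot 7\right) = 241 - \frac{57}{10} = \frac{2353}{10}$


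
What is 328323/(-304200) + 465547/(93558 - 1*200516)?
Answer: -29456028139/5422770600 ≈ -5.4319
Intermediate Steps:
328323/(-304200) + 465547/(93558 - 1*200516) = 328323*(-1/304200) + 465547/(93558 - 200516) = -109441/101400 + 465547/(-106958) = -109441/101400 + 465547*(-1/106958) = -109441/101400 - 465547/106958 = -29456028139/5422770600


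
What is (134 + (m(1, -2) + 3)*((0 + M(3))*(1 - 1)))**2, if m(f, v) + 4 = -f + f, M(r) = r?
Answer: 17956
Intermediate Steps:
m(f, v) = -4 (m(f, v) = -4 + (-f + f) = -4 + 0 = -4)
(134 + (m(1, -2) + 3)*((0 + M(3))*(1 - 1)))**2 = (134 + (-4 + 3)*((0 + 3)*(1 - 1)))**2 = (134 - 3*0)**2 = (134 - 1*0)**2 = (134 + 0)**2 = 134**2 = 17956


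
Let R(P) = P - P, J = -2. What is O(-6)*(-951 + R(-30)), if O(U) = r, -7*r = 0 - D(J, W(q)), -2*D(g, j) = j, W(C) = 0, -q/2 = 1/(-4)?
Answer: 0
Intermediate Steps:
q = 1/2 (q = -2/(-4) = -2*(-1/4) = 1/2 ≈ 0.50000)
D(g, j) = -j/2
R(P) = 0
r = 0 (r = -(0 - (-1)*0/2)/7 = -(0 - 1*0)/7 = -(0 + 0)/7 = -1/7*0 = 0)
O(U) = 0
O(-6)*(-951 + R(-30)) = 0*(-951 + 0) = 0*(-951) = 0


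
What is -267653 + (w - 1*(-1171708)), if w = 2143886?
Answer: 3047941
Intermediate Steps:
-267653 + (w - 1*(-1171708)) = -267653 + (2143886 - 1*(-1171708)) = -267653 + (2143886 + 1171708) = -267653 + 3315594 = 3047941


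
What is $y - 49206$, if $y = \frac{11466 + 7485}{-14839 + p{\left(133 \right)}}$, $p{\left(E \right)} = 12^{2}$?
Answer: $- \frac{723101121}{14695} \approx -49207.0$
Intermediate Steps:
$p{\left(E \right)} = 144$
$y = - \frac{18951}{14695}$ ($y = \frac{11466 + 7485}{-14839 + 144} = \frac{18951}{-14695} = 18951 \left(- \frac{1}{14695}\right) = - \frac{18951}{14695} \approx -1.2896$)
$y - 49206 = - \frac{18951}{14695} - 49206 = - \frac{723101121}{14695}$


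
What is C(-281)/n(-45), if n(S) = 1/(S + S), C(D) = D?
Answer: 25290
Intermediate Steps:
n(S) = 1/(2*S)
C(-281)/n(-45) = -281/((1/2)/(-45)) = -281/((1/2)*(-1/45)) = -281/(-1/90) = -281*(-90) = 25290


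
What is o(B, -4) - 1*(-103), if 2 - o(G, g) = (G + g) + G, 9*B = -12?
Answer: 335/3 ≈ 111.67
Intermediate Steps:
B = -4/3 (B = (⅑)*(-12) = -4/3 ≈ -1.3333)
o(G, g) = 2 - g - 2*G (o(G, g) = 2 - ((G + g) + G) = 2 - (g + 2*G) = 2 + (-g - 2*G) = 2 - g - 2*G)
o(B, -4) - 1*(-103) = (2 - 1*(-4) - 2*(-4/3)) - 1*(-103) = (2 + 4 + 8/3) + 103 = 26/3 + 103 = 335/3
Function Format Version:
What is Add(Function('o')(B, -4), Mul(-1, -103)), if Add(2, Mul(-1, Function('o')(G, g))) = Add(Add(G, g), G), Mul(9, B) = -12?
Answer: Rational(335, 3) ≈ 111.67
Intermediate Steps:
B = Rational(-4, 3) (B = Mul(Rational(1, 9), -12) = Rational(-4, 3) ≈ -1.3333)
Function('o')(G, g) = Add(2, Mul(-1, g), Mul(-2, G)) (Function('o')(G, g) = Add(2, Mul(-1, Add(Add(G, g), G))) = Add(2, Mul(-1, Add(g, Mul(2, G)))) = Add(2, Add(Mul(-1, g), Mul(-2, G))) = Add(2, Mul(-1, g), Mul(-2, G)))
Add(Function('o')(B, -4), Mul(-1, -103)) = Add(Add(2, Mul(-1, -4), Mul(-2, Rational(-4, 3))), Mul(-1, -103)) = Add(Add(2, 4, Rational(8, 3)), 103) = Add(Rational(26, 3), 103) = Rational(335, 3)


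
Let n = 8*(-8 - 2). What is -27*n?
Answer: 2160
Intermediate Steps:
n = -80 (n = 8*(-10) = -80)
-27*n = -27*(-80) = 2160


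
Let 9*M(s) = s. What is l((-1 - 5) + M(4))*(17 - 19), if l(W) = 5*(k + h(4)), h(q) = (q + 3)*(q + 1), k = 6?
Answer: -410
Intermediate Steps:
M(s) = s/9
h(q) = (1 + q)*(3 + q) (h(q) = (3 + q)*(1 + q) = (1 + q)*(3 + q))
l(W) = 205 (l(W) = 5*(6 + (3 + 4² + 4*4)) = 5*(6 + (3 + 16 + 16)) = 5*(6 + 35) = 5*41 = 205)
l((-1 - 5) + M(4))*(17 - 19) = 205*(17 - 19) = 205*(-2) = -410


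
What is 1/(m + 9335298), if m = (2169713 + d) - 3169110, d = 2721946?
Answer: 1/11057847 ≈ 9.0434e-8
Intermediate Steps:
m = 1722549 (m = (2169713 + 2721946) - 3169110 = 4891659 - 3169110 = 1722549)
1/(m + 9335298) = 1/(1722549 + 9335298) = 1/11057847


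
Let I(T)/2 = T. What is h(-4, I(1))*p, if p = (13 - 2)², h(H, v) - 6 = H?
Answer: 242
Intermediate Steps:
I(T) = 2*T
h(H, v) = 6 + H
p = 121 (p = 11² = 121)
h(-4, I(1))*p = (6 - 4)*121 = 2*121 = 242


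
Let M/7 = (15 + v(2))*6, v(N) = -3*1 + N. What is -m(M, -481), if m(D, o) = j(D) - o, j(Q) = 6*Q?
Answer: -4009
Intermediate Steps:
v(N) = -3 + N
M = 588 (M = 7*((15 + (-3 + 2))*6) = 7*((15 - 1)*6) = 7*(14*6) = 7*84 = 588)
m(D, o) = -o + 6*D (m(D, o) = 6*D - o = -o + 6*D)
-m(M, -481) = -(-1*(-481) + 6*588) = -(481 + 3528) = -1*4009 = -4009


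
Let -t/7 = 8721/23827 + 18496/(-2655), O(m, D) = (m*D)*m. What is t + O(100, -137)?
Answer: -86664215600441/63260685 ≈ -1.3700e+6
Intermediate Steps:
O(m, D) = D*m² (O(m, D) = (D*m)*m = D*m²)
t = 2922849559/63260685 (t = -7*(8721/23827 + 18496/(-2655)) = -7*(8721*(1/23827) + 18496*(-1/2655)) = -7*(8721/23827 - 18496/2655) = -7*(-417549937/63260685) = 2922849559/63260685 ≈ 46.203)
t + O(100, -137) = 2922849559/63260685 - 137*100² = 2922849559/63260685 - 137*10000 = 2922849559/63260685 - 1370000 = -86664215600441/63260685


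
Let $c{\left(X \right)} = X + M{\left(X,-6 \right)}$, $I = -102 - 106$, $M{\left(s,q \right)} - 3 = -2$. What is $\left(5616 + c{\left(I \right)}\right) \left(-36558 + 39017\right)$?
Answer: $13300731$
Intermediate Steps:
$M{\left(s,q \right)} = 1$ ($M{\left(s,q \right)} = 3 - 2 = 1$)
$I = -208$
$c{\left(X \right)} = 1 + X$ ($c{\left(X \right)} = X + 1 = 1 + X$)
$\left(5616 + c{\left(I \right)}\right) \left(-36558 + 39017\right) = \left(5616 + \left(1 - 208\right)\right) \left(-36558 + 39017\right) = \left(5616 - 207\right) 2459 = 5409 \cdot 2459 = 13300731$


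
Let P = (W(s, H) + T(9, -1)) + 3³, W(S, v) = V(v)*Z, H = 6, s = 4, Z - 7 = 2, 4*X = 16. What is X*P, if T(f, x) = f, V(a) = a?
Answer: 360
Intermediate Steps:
X = 4 (X = (¼)*16 = 4)
Z = 9 (Z = 7 + 2 = 9)
W(S, v) = 9*v (W(S, v) = v*9 = 9*v)
P = 90 (P = (9*6 + 9) + 3³ = (54 + 9) + 27 = 63 + 27 = 90)
X*P = 4*90 = 360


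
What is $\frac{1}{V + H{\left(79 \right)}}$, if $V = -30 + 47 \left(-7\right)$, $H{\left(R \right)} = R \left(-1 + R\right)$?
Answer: $\frac{1}{5803} \approx 0.00017232$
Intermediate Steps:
$V = -359$ ($V = -30 - 329 = -359$)
$\frac{1}{V + H{\left(79 \right)}} = \frac{1}{-359 + 79 \left(-1 + 79\right)} = \frac{1}{-359 + 79 \cdot 78} = \frac{1}{-359 + 6162} = \frac{1}{5803}$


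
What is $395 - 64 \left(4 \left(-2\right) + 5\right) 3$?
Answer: $971$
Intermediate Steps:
$395 - 64 \left(4 \left(-2\right) + 5\right) 3 = 395 - 64 \left(-8 + 5\right) 3 = 395 - 64 \left(\left(-3\right) 3\right) = 395 - -576 = 395 + 576 = 971$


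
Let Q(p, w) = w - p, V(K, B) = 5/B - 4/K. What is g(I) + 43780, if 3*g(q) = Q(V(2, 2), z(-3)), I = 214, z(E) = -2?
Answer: 262675/6 ≈ 43779.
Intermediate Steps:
V(K, B) = -4/K + 5/B
g(q) = -⅚ (g(q) = (-2 - (-4/2 + 5/2))/3 = (-2 - (-4*½ + 5*(½)))/3 = (-2 - (-2 + 5/2))/3 = (-2 - 1*½)/3 = (-2 - ½)/3 = (⅓)*(-5/2) = -⅚)
g(I) + 43780 = -⅚ + 43780 = 262675/6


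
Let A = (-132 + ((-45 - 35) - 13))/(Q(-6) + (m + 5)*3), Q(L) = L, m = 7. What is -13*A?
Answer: 195/2 ≈ 97.500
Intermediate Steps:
A = -15/2 (A = (-132 + ((-45 - 35) - 13))/(-6 + (7 + 5)*3) = (-132 + (-80 - 13))/(-6 + 12*3) = (-132 - 93)/(-6 + 36) = -225/30 = -225*1/30 = -15/2 ≈ -7.5000)
-13*A = -13*(-15/2) = 195/2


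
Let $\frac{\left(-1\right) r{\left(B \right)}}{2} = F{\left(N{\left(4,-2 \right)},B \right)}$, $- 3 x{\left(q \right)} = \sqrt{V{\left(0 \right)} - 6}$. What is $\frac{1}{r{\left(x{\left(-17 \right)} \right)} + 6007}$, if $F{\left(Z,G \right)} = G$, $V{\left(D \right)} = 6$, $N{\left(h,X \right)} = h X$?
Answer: $\frac{1}{6007} \approx 0.00016647$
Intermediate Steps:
$N{\left(h,X \right)} = X h$
$x{\left(q \right)} = 0$ ($x{\left(q \right)} = - \frac{\sqrt{6 - 6}}{3} = - \frac{\sqrt{0}}{3} = \left(- \frac{1}{3}\right) 0 = 0$)
$r{\left(B \right)} = - 2 B$
$\frac{1}{r{\left(x{\left(-17 \right)} \right)} + 6007} = \frac{1}{\left(-2\right) 0 + 6007} = \frac{1}{0 + 6007} = \frac{1}{6007}$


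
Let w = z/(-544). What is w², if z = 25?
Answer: 625/295936 ≈ 0.0021119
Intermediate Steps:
w = -25/544 (w = 25/(-544) = 25*(-1/544) = -25/544 ≈ -0.045956)
w² = (-25/544)² = 625/295936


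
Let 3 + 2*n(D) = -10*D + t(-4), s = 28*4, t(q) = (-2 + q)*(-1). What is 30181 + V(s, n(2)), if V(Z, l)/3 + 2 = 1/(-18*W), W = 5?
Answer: 905249/30 ≈ 30175.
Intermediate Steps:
t(q) = 2 - q
s = 112
n(D) = 3/2 - 5*D (n(D) = -3/2 + (-10*D + (2 - 1*(-4)))/2 = -3/2 + (-10*D + (2 + 4))/2 = -3/2 + (-10*D + 6)/2 = -3/2 + (6 - 10*D)/2 = -3/2 + (3 - 5*D) = 3/2 - 5*D)
V(Z, l) = -181/30 (V(Z, l) = -6 + 3/((-18*5)) = -6 + 3/(-90) = -6 + 3*(-1/90) = -6 - 1/30 = -181/30)
30181 + V(s, n(2)) = 30181 - 181/30 = 905249/30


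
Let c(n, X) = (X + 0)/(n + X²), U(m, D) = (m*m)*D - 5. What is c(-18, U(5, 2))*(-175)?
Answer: -875/223 ≈ -3.9238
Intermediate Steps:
U(m, D) = -5 + D*m² (U(m, D) = m²*D - 5 = D*m² - 5 = -5 + D*m²)
c(n, X) = X/(n + X²)
c(-18, U(5, 2))*(-175) = ((-5 + 2*5²)/(-18 + (-5 + 2*5²)²))*(-175) = ((-5 + 2*25)/(-18 + (-5 + 2*25)²))*(-175) = ((-5 + 50)/(-18 + (-5 + 50)²))*(-175) = (45/(-18 + 45²))*(-175) = (45/(-18 + 2025))*(-175) = (45/2007)*(-175) = (45*(1/2007))*(-175) = (5/223)*(-175) = -875/223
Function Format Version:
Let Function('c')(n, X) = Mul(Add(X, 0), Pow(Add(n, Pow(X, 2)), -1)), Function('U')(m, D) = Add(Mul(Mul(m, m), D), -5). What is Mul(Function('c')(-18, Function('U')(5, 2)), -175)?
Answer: Rational(-875, 223) ≈ -3.9238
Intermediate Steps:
Function('U')(m, D) = Add(-5, Mul(D, Pow(m, 2))) (Function('U')(m, D) = Add(Mul(Pow(m, 2), D), -5) = Add(Mul(D, Pow(m, 2)), -5) = Add(-5, Mul(D, Pow(m, 2))))
Function('c')(n, X) = Mul(X, Pow(Add(n, Pow(X, 2)), -1))
Mul(Function('c')(-18, Function('U')(5, 2)), -175) = Mul(Mul(Add(-5, Mul(2, Pow(5, 2))), Pow(Add(-18, Pow(Add(-5, Mul(2, Pow(5, 2))), 2)), -1)), -175) = Mul(Mul(Add(-5, Mul(2, 25)), Pow(Add(-18, Pow(Add(-5, Mul(2, 25)), 2)), -1)), -175) = Mul(Mul(Add(-5, 50), Pow(Add(-18, Pow(Add(-5, 50), 2)), -1)), -175) = Mul(Mul(45, Pow(Add(-18, Pow(45, 2)), -1)), -175) = Mul(Mul(45, Pow(Add(-18, 2025), -1)), -175) = Mul(Mul(45, Pow(2007, -1)), -175) = Mul(Mul(45, Rational(1, 2007)), -175) = Mul(Rational(5, 223), -175) = Rational(-875, 223)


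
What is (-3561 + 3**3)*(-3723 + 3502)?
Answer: 781014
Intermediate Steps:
(-3561 + 3**3)*(-3723 + 3502) = (-3561 + 27)*(-221) = -3534*(-221) = 781014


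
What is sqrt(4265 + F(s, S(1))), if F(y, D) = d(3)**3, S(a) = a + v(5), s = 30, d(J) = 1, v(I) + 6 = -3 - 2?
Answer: 3*sqrt(474) ≈ 65.315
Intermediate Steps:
v(I) = -11 (v(I) = -6 + (-3 - 2) = -6 - 5 = -11)
S(a) = -11 + a (S(a) = a - 11 = -11 + a)
F(y, D) = 1 (F(y, D) = 1**3 = 1)
sqrt(4265 + F(s, S(1))) = sqrt(4265 + 1) = sqrt(4266) = 3*sqrt(474)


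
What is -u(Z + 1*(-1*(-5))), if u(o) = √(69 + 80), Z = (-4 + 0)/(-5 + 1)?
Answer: -√149 ≈ -12.207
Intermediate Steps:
Z = 1 (Z = -4/(-4) = -4*(-¼) = 1)
u(o) = √149
-u(Z + 1*(-1*(-5))) = -√149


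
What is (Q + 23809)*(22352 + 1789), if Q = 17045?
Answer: 986256414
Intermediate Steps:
(Q + 23809)*(22352 + 1789) = (17045 + 23809)*(22352 + 1789) = 40854*24141 = 986256414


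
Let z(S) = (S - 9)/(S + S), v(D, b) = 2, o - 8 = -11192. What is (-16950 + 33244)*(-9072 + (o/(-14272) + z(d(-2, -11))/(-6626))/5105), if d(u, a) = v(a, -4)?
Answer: -446008133341633319/3017255116 ≈ -1.4782e+8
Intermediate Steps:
o = -11184 (o = 8 - 11192 = -11184)
d(u, a) = 2
z(S) = (-9 + S)/(2*S) (z(S) = (-9 + S)/((2*S)) = (-9 + S)*(1/(2*S)) = (-9 + S)/(2*S))
(-16950 + 33244)*(-9072 + (o/(-14272) + z(d(-2, -11))/(-6626))/5105) = (-16950 + 33244)*(-9072 + (-11184/(-14272) + ((½)*(-9 + 2)/2)/(-6626))/5105) = 16294*(-9072 + (-11184*(-1/14272) + ((½)*(½)*(-7))*(-1/6626))*(1/5105)) = 16294*(-9072 + (699/892 - 7/4*(-1/6626))*(1/5105)) = 16294*(-9072 + (699/892 + 7/26504)*(1/5105)) = 16294*(-9072 + (4633135/5910392)*(1/5105)) = 16294*(-9072 + 926627/6034510232) = 16294*(-54745075898077/6034510232) = -446008133341633319/3017255116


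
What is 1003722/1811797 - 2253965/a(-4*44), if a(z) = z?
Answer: 4083903680177/318876272 ≈ 12807.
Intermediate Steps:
1003722/1811797 - 2253965/a(-4*44) = 1003722/1811797 - 2253965/((-4*44)) = 1003722*(1/1811797) - 2253965/(-176) = 1003722/1811797 - 2253965*(-1/176) = 1003722/1811797 + 2253965/176 = 4083903680177/318876272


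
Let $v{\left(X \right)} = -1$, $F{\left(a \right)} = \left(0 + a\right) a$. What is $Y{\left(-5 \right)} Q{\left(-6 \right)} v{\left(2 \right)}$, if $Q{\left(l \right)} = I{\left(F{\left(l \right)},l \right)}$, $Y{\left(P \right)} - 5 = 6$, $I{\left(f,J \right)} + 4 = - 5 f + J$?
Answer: $2090$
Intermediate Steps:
$F{\left(a \right)} = a^{2}$ ($F{\left(a \right)} = a a = a^{2}$)
$I{\left(f,J \right)} = -4 + J - 5 f$ ($I{\left(f,J \right)} = -4 + \left(- 5 f + J\right) = -4 + \left(J - 5 f\right) = -4 + J - 5 f$)
$Y{\left(P \right)} = 11$ ($Y{\left(P \right)} = 5 + 6 = 11$)
$Q{\left(l \right)} = -4 + l - 5 l^{2}$
$Y{\left(-5 \right)} Q{\left(-6 \right)} v{\left(2 \right)} = 11 \left(-4 - 6 - 5 \left(-6\right)^{2}\right) \left(-1\right) = 11 \left(-4 - 6 - 180\right) \left(-1\right) = 11 \left(-190\right) \left(-1\right) = \left(-2090\right) \left(-1\right) = 2090$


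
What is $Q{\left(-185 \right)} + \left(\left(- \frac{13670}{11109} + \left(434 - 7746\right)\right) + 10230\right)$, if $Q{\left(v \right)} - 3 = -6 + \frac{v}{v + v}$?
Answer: $\frac{64749239}{22218} \approx 2914.3$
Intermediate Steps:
$Q{\left(v \right)} = - \frac{5}{2}$ ($Q{\left(v \right)} = 3 + \left(-6 + \frac{v}{v + v}\right) = 3 + \left(-6 + \frac{v}{2 v}\right) = 3 + \left(-6 + v \frac{1}{2 v}\right) = 3 + \left(-6 + \frac{1}{2}\right) = 3 - \frac{11}{2} = - \frac{5}{2}$)
$Q{\left(-185 \right)} + \left(\left(- \frac{13670}{11109} + \left(434 - 7746\right)\right) + 10230\right) = - \frac{5}{2} + \left(\left(- \frac{13670}{11109} + \left(434 - 7746\right)\right) + 10230\right) = - \frac{5}{2} + \left(\left(\left(-13670\right) \frac{1}{11109} + \left(434 - 7746\right)\right) + 10230\right) = - \frac{5}{2} + \left(\left(- \frac{13670}{11109} - 7312\right) + 10230\right) = - \frac{5}{2} + \left(- \frac{81242678}{11109} + 10230\right) = - \frac{5}{2} + \frac{32402392}{11109} = \frac{64749239}{22218}$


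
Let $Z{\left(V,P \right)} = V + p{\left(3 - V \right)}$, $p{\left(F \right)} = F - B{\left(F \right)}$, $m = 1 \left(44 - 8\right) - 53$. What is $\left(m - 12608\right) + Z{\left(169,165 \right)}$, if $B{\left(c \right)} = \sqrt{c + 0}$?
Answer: $-12622 - i \sqrt{166} \approx -12622.0 - 12.884 i$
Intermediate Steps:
$B{\left(c \right)} = \sqrt{c}$
$m = -17$ ($m = 1 \left(44 - 8\right) - 53 = 1 \cdot 36 - 53 = 36 - 53 = -17$)
$p{\left(F \right)} = F - \sqrt{F}$
$Z{\left(V,P \right)} = 3 - \sqrt{3 - V}$ ($Z{\left(V,P \right)} = V - \left(-3 + V + \sqrt{3 - V}\right) = 3 - \sqrt{3 - V}$)
$\left(m - 12608\right) + Z{\left(169,165 \right)} = \left(-17 - 12608\right) + \left(3 - \sqrt{3 - 169}\right) = -12625 + \left(3 - \sqrt{3 - 169}\right) = -12625 + \left(3 - \sqrt{-166}\right) = -12625 + \left(3 - i \sqrt{166}\right) = -12622 - i \sqrt{166}$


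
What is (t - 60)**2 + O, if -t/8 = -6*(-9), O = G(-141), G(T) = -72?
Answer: 241992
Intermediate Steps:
O = -72
t = -432 (t = -(-48)*(-9) = -8*54 = -432)
(t - 60)**2 + O = (-432 - 60)**2 - 72 = (-492)**2 - 72 = 242064 - 72 = 241992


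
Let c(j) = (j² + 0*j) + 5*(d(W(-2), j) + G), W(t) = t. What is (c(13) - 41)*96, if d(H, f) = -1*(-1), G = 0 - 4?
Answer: 10848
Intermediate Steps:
G = -4
d(H, f) = 1
c(j) = -15 + j² (c(j) = (j² + 0*j) + 5*(1 - 4) = (j² + 0) + 5*(-3) = j² - 15 = -15 + j²)
(c(13) - 41)*96 = ((-15 + 13²) - 41)*96 = ((-15 + 169) - 41)*96 = (154 - 41)*96 = 113*96 = 10848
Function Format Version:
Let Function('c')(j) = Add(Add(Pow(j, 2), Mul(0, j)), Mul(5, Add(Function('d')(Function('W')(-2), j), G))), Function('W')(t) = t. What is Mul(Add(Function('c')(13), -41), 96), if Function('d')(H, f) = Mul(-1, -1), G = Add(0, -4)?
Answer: 10848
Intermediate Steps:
G = -4
Function('d')(H, f) = 1
Function('c')(j) = Add(-15, Pow(j, 2)) (Function('c')(j) = Add(Add(Pow(j, 2), Mul(0, j)), Mul(5, Add(1, -4))) = Add(Add(Pow(j, 2), 0), Mul(5, -3)) = Add(Pow(j, 2), -15) = Add(-15, Pow(j, 2)))
Mul(Add(Function('c')(13), -41), 96) = Mul(Add(Add(-15, Pow(13, 2)), -41), 96) = Mul(Add(Add(-15, 169), -41), 96) = Mul(Add(154, -41), 96) = Mul(113, 96) = 10848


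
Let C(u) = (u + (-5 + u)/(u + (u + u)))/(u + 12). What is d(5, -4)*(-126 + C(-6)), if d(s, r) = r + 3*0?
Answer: 13705/27 ≈ 507.59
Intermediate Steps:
C(u) = (u + (-5 + u)/(3*u))/(12 + u) (C(u) = (u + (-5 + u)/(u + 2*u))/(12 + u) = (u + (-5 + u)/((3*u)))/(12 + u) = (u + (-5 + u)*(1/(3*u)))/(12 + u) = (u + (-5 + u)/(3*u))/(12 + u))
d(s, r) = r (d(s, r) = r + 0 = r)
d(5, -4)*(-126 + C(-6)) = -4*(-126 + (⅓)*(-5 - 6 + 3*(-6)²)/(-6*(12 - 6))) = -4*(-126 + (⅓)*(-⅙)*(-5 - 6 + 3*36)/6) = -4*(-126 + (⅓)*(-⅙)*(⅙)*(-5 - 6 + 108)) = -4*(-126 + (⅓)*(-⅙)*(⅙)*97) = -4*(-126 - 97/108) = -4*(-13705/108) = 13705/27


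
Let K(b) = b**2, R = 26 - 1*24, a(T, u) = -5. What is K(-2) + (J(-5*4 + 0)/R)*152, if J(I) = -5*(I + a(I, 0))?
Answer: 9504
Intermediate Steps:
R = 2 (R = 26 - 24 = 2)
J(I) = 25 - 5*I (J(I) = -5*(I - 5) = -5*(-5 + I) = 25 - 5*I)
K(-2) + (J(-5*4 + 0)/R)*152 = (-2)**2 + ((25 - 5*(-5*4 + 0))/2)*152 = 4 + ((25 - 5*(-20 + 0))*(1/2))*152 = 4 + ((25 - 5*(-20))*(1/2))*152 = 4 + ((25 + 100)*(1/2))*152 = 4 + (125*(1/2))*152 = 4 + (125/2)*152 = 4 + 9500 = 9504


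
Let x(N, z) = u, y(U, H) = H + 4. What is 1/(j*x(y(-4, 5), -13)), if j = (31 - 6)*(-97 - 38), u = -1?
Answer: 1/3375 ≈ 0.00029630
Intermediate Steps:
y(U, H) = 4 + H
x(N, z) = -1
j = -3375 (j = 25*(-135) = -3375)
1/(j*x(y(-4, 5), -13)) = 1/(-3375*(-1)) = 1/3375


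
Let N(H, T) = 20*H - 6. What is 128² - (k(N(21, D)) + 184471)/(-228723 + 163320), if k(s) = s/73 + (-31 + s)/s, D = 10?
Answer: 753263831927/45967662 ≈ 16387.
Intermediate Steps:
N(H, T) = -6 + 20*H
k(s) = s/73 + (-31 + s)/s (k(s) = s*(1/73) + (-31 + s)/s = s/73 + (-31 + s)/s)
128² - (k(N(21, D)) + 184471)/(-228723 + 163320) = 128² - ((1 - 31/(-6 + 20*21) + (-6 + 20*21)/73) + 184471)/(-228723 + 163320) = 16384 - ((1 - 31/(-6 + 420) + (-6 + 420)/73) + 184471)/(-65403) = 16384 - ((1 - 31/414 + (1/73)*414) + 184471)*(-1)/65403 = 16384 - ((1 - 31*1/414 + 414/73) + 184471)*(-1)/65403 = 16384 - ((1 - 31/414 + 414/73) + 184471)*(-1)/65403 = 16384 - (199355/30222 + 184471)*(-1)/65403 = 16384 - 5575281917*(-1)/(30222*65403) = 16384 - 1*(-129657719/45967662) = 16384 + 129657719/45967662 = 753263831927/45967662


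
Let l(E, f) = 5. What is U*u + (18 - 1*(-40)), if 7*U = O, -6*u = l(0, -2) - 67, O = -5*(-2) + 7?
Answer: 1745/21 ≈ 83.095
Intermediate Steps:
O = 17 (O = 10 + 7 = 17)
u = 31/3 (u = -(5 - 67)/6 = -1/6*(-62) = 31/3 ≈ 10.333)
U = 17/7 (U = (1/7)*17 = 17/7 ≈ 2.4286)
U*u + (18 - 1*(-40)) = (17/7)*(31/3) + (18 - 1*(-40)) = 527/21 + (18 + 40) = 527/21 + 58 = 1745/21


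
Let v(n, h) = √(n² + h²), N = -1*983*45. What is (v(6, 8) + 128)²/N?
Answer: -2116/4915 ≈ -0.43052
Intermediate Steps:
N = -44235 (N = -983*45 = -44235)
v(n, h) = √(h² + n²)
(v(6, 8) + 128)²/N = (√(8² + 6²) + 128)²/(-44235) = (√(64 + 36) + 128)²*(-1/44235) = (√100 + 128)²*(-1/44235) = (10 + 128)²*(-1/44235) = 138²*(-1/44235) = 19044*(-1/44235) = -2116/4915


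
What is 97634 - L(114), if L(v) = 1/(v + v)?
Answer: 22260551/228 ≈ 97634.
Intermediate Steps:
L(v) = 1/(2*v)
97634 - L(114) = 97634 - 1/(2*114) = 97634 - 1*1/228 = 97634 - 1/228 = 22260551/228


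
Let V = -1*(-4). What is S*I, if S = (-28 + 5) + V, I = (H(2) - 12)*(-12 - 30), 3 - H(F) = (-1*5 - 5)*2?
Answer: 8778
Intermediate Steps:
H(F) = 23 (H(F) = 3 - (-1*5 - 5)*2 = 3 - (-5 - 5)*2 = 3 - (-10)*2 = 3 - 1*(-20) = 3 + 20 = 23)
V = 4
I = -462 (I = (23 - 12)*(-12 - 30) = 11*(-42) = -462)
S = -19 (S = (-28 + 5) + 4 = -23 + 4 = -19)
S*I = -19*(-462) = 8778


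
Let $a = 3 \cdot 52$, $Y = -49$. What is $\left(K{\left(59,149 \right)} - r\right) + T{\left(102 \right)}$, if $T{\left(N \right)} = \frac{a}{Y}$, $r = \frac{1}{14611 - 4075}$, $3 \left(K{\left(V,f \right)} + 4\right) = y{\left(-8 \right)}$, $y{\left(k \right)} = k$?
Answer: $- \frac{5085425}{516264} \approx -9.8504$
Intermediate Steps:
$K{\left(V,f \right)} = - \frac{20}{3}$ ($K{\left(V,f \right)} = -4 + \frac{1}{3} \left(-8\right) = -4 - \frac{8}{3} = - \frac{20}{3}$)
$a = 156$
$r = \frac{1}{10536} \approx 9.4913 \cdot 10^{-5}$
$T{\left(N \right)} = - \frac{156}{49}$ ($T{\left(N \right)} = \frac{156}{-49} = 156 \left(- \frac{1}{49}\right) = - \frac{156}{49}$)
$\left(K{\left(59,149 \right)} - r\right) + T{\left(102 \right)} = \left(- \frac{20}{3} - \frac{1}{10536}\right) - \frac{156}{49} = - \frac{70241}{10536} - \frac{156}{49} = - \frac{5085425}{516264}$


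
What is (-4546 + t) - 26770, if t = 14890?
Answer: -16426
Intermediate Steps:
(-4546 + t) - 26770 = (-4546 + 14890) - 26770 = 10344 - 26770 = -16426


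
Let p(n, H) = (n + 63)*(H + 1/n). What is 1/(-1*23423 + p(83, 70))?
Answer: -83/1095703 ≈ -7.5750e-5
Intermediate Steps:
p(n, H) = (63 + n)*(H + 1/n)
1/(-1*23423 + p(83, 70)) = 1/(-1*23423 + (1 + 63*70 + 63/83 + 70*83)) = 1/(-23423 + (1 + 4410 + 63*(1/83) + 5810)) = 1/(-23423 + (1 + 4410 + 63/83 + 5810)) = 1/(-23423 + 848406/83) = 1/(-1095703/83) = -83/1095703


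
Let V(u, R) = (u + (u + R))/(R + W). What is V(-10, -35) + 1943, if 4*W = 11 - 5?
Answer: 130291/67 ≈ 1944.6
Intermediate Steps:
W = 3/2 (W = (11 - 5)/4 = (¼)*6 = 3/2 ≈ 1.5000)
V(u, R) = (R + 2*u)/(3/2 + R) (V(u, R) = (u + (u + R))/(R + 3/2) = (u + (R + u))/(3/2 + R) = (R + 2*u)/(3/2 + R))
V(-10, -35) + 1943 = 2*(-35 + 2*(-10))/(3 + 2*(-35)) + 1943 = 2*(-35 - 20)/(3 - 70) + 1943 = 2*(-55)/(-67) + 1943 = 2*(-1/67)*(-55) + 1943 = 110/67 + 1943 = 130291/67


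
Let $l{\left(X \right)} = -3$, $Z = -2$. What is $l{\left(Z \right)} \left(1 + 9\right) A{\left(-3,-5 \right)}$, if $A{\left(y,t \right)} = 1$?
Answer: $-30$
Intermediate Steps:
$l{\left(Z \right)} \left(1 + 9\right) A{\left(-3,-5 \right)} = - 3 \left(1 + 9\right) 1 = - 3 \cdot 10 \cdot 1 = \left(-3\right) 10 = -30$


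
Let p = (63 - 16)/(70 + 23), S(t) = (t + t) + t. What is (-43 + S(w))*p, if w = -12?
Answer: -3713/93 ≈ -39.925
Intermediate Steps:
S(t) = 3*t (S(t) = 2*t + t = 3*t)
p = 47/93 ≈ 0.50538
(-43 + S(w))*p = (-43 + 3*(-12))*(47/93) = (-43 - 36)*(47/93) = -79*47/93 = -3713/93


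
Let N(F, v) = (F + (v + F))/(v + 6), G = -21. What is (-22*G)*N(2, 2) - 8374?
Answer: -16055/2 ≈ -8027.5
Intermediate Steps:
N(F, v) = (v + 2*F)/(6 + v) (N(F, v) = (F + (F + v))/(6 + v) = (v + 2*F)/(6 + v))
(-22*G)*N(2, 2) - 8374 = (-22*(-21))*((2 + 2*2)/(6 + 2)) - 8374 = 462*((2 + 4)/8) - 8374 = 462*((⅛)*6) - 8374 = 462*(¾) - 8374 = 693/2 - 8374 = -16055/2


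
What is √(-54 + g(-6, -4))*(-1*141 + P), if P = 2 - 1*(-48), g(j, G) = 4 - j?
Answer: -182*I*√11 ≈ -603.63*I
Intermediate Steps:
P = 50 (P = 2 + 48 = 50)
√(-54 + g(-6, -4))*(-1*141 + P) = √(-54 + (4 - 1*(-6)))*(-1*141 + 50) = √(-54 + (4 + 6))*(-141 + 50) = √(-54 + 10)*(-91) = √(-44)*(-91) = (2*I*√11)*(-91) = -182*I*√11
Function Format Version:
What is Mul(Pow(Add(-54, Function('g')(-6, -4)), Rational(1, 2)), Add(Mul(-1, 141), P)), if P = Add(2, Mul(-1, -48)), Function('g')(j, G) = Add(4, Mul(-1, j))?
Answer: Mul(-182, I, Pow(11, Rational(1, 2))) ≈ Mul(-603.63, I)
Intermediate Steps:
P = 50 (P = Add(2, 48) = 50)
Mul(Pow(Add(-54, Function('g')(-6, -4)), Rational(1, 2)), Add(Mul(-1, 141), P)) = Mul(Pow(Add(-54, Add(4, Mul(-1, -6))), Rational(1, 2)), Add(Mul(-1, 141), 50)) = Mul(Pow(Add(-54, Add(4, 6)), Rational(1, 2)), Add(-141, 50)) = Mul(Pow(Add(-54, 10), Rational(1, 2)), -91) = Mul(Pow(-44, Rational(1, 2)), -91) = Mul(Mul(2, I, Pow(11, Rational(1, 2))), -91) = Mul(-182, I, Pow(11, Rational(1, 2)))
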